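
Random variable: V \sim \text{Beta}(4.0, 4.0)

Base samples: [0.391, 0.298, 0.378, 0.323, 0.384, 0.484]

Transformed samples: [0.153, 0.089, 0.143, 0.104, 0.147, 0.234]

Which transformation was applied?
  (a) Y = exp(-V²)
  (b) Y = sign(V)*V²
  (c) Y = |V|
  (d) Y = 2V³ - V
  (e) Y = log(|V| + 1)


Checking option (b) Y = sign(V)*V²:
  V = 0.391 -> Y = 0.153 ✓
  V = 0.298 -> Y = 0.089 ✓
  V = 0.378 -> Y = 0.143 ✓
All samples match this transformation.

(b) sign(V)*V²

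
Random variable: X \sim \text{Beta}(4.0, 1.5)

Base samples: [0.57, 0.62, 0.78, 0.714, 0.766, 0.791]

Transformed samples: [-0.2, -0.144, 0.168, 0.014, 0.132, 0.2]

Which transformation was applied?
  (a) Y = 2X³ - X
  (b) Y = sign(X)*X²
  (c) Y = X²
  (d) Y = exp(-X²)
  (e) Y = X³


Checking option (a) Y = 2X³ - X:
  X = 0.57 -> Y = -0.2 ✓
  X = 0.62 -> Y = -0.144 ✓
  X = 0.78 -> Y = 0.168 ✓
All samples match this transformation.

(a) 2X³ - X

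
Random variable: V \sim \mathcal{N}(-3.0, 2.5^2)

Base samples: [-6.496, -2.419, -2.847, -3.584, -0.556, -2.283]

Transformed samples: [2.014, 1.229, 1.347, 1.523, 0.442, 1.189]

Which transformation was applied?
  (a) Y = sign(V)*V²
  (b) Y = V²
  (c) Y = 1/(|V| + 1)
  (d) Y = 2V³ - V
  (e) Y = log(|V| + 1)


Checking option (e) Y = log(|V| + 1):
  V = -6.496 -> Y = 2.014 ✓
  V = -2.419 -> Y = 1.229 ✓
  V = -2.847 -> Y = 1.347 ✓
All samples match this transformation.

(e) log(|V| + 1)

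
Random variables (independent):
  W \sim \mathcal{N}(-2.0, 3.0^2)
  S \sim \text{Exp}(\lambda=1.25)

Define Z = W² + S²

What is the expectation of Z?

E[Z] = E[W²] + E[S²]
E[W²] = Var(W) + E[W]² = 9 + 4 = 13
E[S²] = Var(S) + E[S]² = 0.64 + 0.64 = 1.28
E[Z] = 13 + 1.28 = 14.28

14.28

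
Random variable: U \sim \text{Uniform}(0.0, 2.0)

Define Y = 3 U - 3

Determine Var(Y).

For Y = aU + b: Var(Y) = a² * Var(U)
Var(U) = (2 - 0)^2/12 = 0.33333333
Var(Y) = 3² * 0.33333333 = 9 * 0.33333333 = 3

3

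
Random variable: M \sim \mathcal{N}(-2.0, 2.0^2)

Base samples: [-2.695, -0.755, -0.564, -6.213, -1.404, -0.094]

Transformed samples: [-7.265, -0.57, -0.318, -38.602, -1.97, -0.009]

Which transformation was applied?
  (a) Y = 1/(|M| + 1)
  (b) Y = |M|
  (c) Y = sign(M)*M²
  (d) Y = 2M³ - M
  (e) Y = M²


Checking option (c) Y = sign(M)*M²:
  M = -2.695 -> Y = -7.265 ✓
  M = -0.755 -> Y = -0.57 ✓
  M = -0.564 -> Y = -0.318 ✓
All samples match this transformation.

(c) sign(M)*M²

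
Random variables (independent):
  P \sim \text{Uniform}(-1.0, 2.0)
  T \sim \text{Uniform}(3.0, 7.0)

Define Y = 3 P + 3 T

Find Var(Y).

For independent RVs: Var(aX + bY) = a²Var(X) + b²Var(Y)
Var(P) = 0.75
Var(T) = 1.3333333
Var(Y) = 3²*0.75 + 3²*1.3333333
= 9*0.75 + 9*1.3333333 = 18.75

18.75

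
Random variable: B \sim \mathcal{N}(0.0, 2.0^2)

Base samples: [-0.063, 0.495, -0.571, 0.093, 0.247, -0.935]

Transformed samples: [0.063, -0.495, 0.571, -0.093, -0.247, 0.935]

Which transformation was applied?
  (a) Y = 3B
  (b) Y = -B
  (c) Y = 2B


Checking option (b) Y = -B:
  B = -0.063 -> Y = 0.063 ✓
  B = 0.495 -> Y = -0.495 ✓
  B = -0.571 -> Y = 0.571 ✓
All samples match this transformation.

(b) -B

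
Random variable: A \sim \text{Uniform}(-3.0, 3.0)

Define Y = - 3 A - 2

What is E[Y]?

For Y = -3A - 2:
E[Y] = -3 * E[A] - 2
E[A] = (-3 + 3)/2 = 0
E[Y] = -3 * 0 - 2 = -2

-2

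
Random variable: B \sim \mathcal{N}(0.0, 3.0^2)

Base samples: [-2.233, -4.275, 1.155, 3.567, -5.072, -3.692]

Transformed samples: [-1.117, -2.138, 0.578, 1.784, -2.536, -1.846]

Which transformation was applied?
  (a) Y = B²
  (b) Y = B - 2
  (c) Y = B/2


Checking option (c) Y = B/2:
  B = -2.233 -> Y = -1.117 ✓
  B = -4.275 -> Y = -2.138 ✓
  B = 1.155 -> Y = 0.578 ✓
All samples match this transformation.

(c) B/2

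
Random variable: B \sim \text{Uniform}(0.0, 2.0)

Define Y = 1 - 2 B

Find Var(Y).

For Y = aB + b: Var(Y) = a² * Var(B)
Var(B) = (2 - 0)^2/12 = 0.33333333
Var(Y) = (-2)² * 0.33333333 = 4 * 0.33333333 = 1.3333333

1.3333333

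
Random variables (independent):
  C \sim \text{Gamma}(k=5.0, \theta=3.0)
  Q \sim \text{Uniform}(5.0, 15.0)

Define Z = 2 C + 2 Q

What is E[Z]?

E[Z] = 2*E[C] + 2*E[Q]
E[C] = 15
E[Q] = 10
E[Z] = 2*15 + 2*10 = 50

50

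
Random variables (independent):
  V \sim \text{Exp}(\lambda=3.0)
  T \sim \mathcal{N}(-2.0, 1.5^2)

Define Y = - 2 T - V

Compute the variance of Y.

For independent RVs: Var(aX + bY) = a²Var(X) + b²Var(Y)
Var(V) = 0.11111111
Var(T) = 2.25
Var(Y) = (-1)²*0.11111111 + (-2)²*2.25
= 1*0.11111111 + 4*2.25 = 9.1111111

9.1111111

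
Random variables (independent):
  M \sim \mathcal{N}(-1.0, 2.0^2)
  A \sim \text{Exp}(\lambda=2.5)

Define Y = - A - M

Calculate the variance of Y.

For independent RVs: Var(aX + bY) = a²Var(X) + b²Var(Y)
Var(M) = 4
Var(A) = 0.16
Var(Y) = (-1)²*4 + (-1)²*0.16
= 1*4 + 1*0.16 = 4.16

4.16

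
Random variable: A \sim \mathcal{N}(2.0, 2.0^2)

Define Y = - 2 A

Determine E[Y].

For Y = -2A:
E[Y] = -2 * E[A]
E[A] = 2.0 = 2
E[Y] = -2 * 2 = -4

-4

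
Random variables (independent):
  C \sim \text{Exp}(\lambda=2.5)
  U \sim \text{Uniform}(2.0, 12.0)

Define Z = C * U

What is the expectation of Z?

For independent RVs: E[XY] = E[X]*E[Y]
E[C] = 0.4
E[U] = 7
E[Z] = 0.4 * 7 = 2.8

2.8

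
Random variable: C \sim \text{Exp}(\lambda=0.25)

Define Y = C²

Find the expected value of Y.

E[C²] = Var(C) + (E[C])² = 16 + 16 = 32

32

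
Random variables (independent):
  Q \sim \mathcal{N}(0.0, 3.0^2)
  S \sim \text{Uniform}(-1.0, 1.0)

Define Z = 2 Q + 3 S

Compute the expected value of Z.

E[Z] = 2*E[Q] + 3*E[S]
E[Q] = 0
E[S] = 0
E[Z] = 2*0 + 3*0 = 0

0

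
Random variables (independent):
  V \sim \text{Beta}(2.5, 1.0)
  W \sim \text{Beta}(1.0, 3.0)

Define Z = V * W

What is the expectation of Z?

For independent RVs: E[XY] = E[X]*E[Y]
E[V] = 0.71428571
E[W] = 0.25
E[Z] = 0.71428571 * 0.25 = 0.17857143

0.17857143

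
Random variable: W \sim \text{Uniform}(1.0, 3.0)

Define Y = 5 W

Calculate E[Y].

For Y = 5W:
E[Y] = 5 * E[W]
E[W] = (1 + 3)/2 = 2
E[Y] = 5 * 2 = 10

10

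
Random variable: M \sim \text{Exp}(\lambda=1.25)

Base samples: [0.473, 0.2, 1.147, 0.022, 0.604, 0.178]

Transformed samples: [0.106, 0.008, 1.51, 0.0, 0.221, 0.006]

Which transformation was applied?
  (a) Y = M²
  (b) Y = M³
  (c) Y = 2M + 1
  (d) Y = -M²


Checking option (b) Y = M³:
  M = 0.473 -> Y = 0.106 ✓
  M = 0.2 -> Y = 0.008 ✓
  M = 1.147 -> Y = 1.51 ✓
All samples match this transformation.

(b) M³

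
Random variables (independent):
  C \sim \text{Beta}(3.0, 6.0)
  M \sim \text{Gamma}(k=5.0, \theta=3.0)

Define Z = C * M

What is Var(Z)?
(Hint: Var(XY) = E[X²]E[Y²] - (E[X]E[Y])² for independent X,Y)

Var(XY) = E[X²]E[Y²] - (E[X]E[Y])²
E[C] = 0.33333333, Var(C) = 0.022222222
E[M] = 15, Var(M) = 45
E[C²] = 0.022222222 + 0.33333333² = 0.13333333
E[M²] = 45 + 15² = 270
Var(Z) = 0.13333333*270 - (0.33333333*15)²
= 36 - 25 = 11

11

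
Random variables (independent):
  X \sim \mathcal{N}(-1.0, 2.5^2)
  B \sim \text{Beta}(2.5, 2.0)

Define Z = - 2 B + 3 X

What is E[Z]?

E[Z] = 3*E[X] - 2*E[B]
E[X] = -1
E[B] = 0.55555556
E[Z] = 3*(-1) - 2*0.55555556 = -4.1111111

-4.1111111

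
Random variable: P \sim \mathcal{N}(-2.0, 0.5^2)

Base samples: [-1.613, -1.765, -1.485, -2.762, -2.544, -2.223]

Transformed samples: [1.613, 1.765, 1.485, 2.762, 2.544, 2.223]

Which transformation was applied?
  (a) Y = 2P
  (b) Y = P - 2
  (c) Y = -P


Checking option (c) Y = -P:
  P = -1.613 -> Y = 1.613 ✓
  P = -1.765 -> Y = 1.765 ✓
  P = -1.485 -> Y = 1.485 ✓
All samples match this transformation.

(c) -P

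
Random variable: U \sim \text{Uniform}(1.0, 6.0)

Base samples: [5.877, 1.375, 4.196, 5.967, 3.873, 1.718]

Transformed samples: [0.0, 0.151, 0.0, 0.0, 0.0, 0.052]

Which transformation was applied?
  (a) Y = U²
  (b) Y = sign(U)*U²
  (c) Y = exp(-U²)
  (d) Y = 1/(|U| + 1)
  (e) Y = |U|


Checking option (c) Y = exp(-U²):
  U = 5.877 -> Y = 0.0 ✓
  U = 1.375 -> Y = 0.151 ✓
  U = 4.196 -> Y = 0.0 ✓
All samples match this transformation.

(c) exp(-U²)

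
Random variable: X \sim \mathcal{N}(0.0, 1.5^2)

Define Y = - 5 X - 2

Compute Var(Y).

For Y = aX + b: Var(Y) = a² * Var(X)
Var(X) = 1.5^2 = 2.25
Var(Y) = (-5)² * 2.25 = 25 * 2.25 = 56.25

56.25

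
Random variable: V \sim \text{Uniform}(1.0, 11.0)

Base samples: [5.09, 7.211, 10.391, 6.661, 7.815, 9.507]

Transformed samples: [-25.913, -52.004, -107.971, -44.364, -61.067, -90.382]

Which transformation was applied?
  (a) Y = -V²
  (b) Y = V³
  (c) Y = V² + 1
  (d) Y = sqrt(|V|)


Checking option (a) Y = -V²:
  V = 5.09 -> Y = -25.913 ✓
  V = 7.211 -> Y = -52.004 ✓
  V = 10.391 -> Y = -107.971 ✓
All samples match this transformation.

(a) -V²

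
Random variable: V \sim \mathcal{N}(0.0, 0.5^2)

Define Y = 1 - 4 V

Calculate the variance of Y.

For Y = aV + b: Var(Y) = a² * Var(V)
Var(V) = 0.5^2 = 0.25
Var(Y) = (-4)² * 0.25 = 16 * 0.25 = 4

4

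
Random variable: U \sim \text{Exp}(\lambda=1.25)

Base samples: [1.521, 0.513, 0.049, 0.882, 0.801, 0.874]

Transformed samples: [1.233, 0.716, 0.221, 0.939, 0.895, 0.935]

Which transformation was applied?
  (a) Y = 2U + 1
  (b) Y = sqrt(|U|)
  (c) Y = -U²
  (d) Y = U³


Checking option (b) Y = sqrt(|U|):
  U = 1.521 -> Y = 1.233 ✓
  U = 0.513 -> Y = 0.716 ✓
  U = 0.049 -> Y = 0.221 ✓
All samples match this transformation.

(b) sqrt(|U|)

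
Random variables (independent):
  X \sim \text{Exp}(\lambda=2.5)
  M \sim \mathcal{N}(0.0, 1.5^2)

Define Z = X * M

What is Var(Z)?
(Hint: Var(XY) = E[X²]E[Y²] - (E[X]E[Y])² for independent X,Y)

Var(XY) = E[X²]E[Y²] - (E[X]E[Y])²
E[X] = 0.4, Var(X) = 0.16
E[M] = 0, Var(M) = 2.25
E[X²] = 0.16 + 0.4² = 0.32
E[M²] = 2.25 + 0² = 2.25
Var(Z) = 0.32*2.25 - (0.4*0)²
= 0.72 - 0 = 0.72

0.72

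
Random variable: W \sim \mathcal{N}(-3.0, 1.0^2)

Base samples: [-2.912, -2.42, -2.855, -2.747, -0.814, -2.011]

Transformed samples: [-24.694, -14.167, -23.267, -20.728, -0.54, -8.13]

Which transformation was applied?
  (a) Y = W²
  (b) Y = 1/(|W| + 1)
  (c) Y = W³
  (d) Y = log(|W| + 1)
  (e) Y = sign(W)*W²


Checking option (c) Y = W³:
  W = -2.912 -> Y = -24.694 ✓
  W = -2.42 -> Y = -14.167 ✓
  W = -2.855 -> Y = -23.267 ✓
All samples match this transformation.

(c) W³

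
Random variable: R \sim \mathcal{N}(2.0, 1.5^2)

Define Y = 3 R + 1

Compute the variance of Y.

For Y = aR + b: Var(Y) = a² * Var(R)
Var(R) = 1.5^2 = 2.25
Var(Y) = 3² * 2.25 = 9 * 2.25 = 20.25

20.25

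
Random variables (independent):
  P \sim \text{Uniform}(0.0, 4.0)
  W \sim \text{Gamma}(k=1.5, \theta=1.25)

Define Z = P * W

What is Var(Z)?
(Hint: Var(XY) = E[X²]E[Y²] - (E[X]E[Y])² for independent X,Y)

Var(XY) = E[X²]E[Y²] - (E[X]E[Y])²
E[P] = 2, Var(P) = 1.3333333
E[W] = 1.875, Var(W) = 2.34375
E[P²] = 1.3333333 + 2² = 5.3333333
E[W²] = 2.34375 + 1.875² = 5.859375
Var(Z) = 5.3333333*5.859375 - (2*1.875)²
= 31.25 - 14.0625 = 17.1875

17.1875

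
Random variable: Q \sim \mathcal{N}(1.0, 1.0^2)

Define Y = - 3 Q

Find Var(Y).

For Y = aQ + b: Var(Y) = a² * Var(Q)
Var(Q) = 1.0^2 = 1
Var(Y) = (-3)² * 1 = 9 * 1 = 9

9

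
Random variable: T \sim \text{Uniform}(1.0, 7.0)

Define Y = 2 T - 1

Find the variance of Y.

For Y = aT + b: Var(Y) = a² * Var(T)
Var(T) = (7 - 1)^2/12 = 3
Var(Y) = 2² * 3 = 4 * 3 = 12

12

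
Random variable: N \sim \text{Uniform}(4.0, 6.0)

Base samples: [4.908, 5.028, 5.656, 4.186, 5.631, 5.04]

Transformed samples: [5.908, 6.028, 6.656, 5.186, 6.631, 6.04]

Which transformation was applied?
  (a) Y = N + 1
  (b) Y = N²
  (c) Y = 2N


Checking option (a) Y = N + 1:
  N = 4.908 -> Y = 5.908 ✓
  N = 5.028 -> Y = 6.028 ✓
  N = 5.656 -> Y = 6.656 ✓
All samples match this transformation.

(a) N + 1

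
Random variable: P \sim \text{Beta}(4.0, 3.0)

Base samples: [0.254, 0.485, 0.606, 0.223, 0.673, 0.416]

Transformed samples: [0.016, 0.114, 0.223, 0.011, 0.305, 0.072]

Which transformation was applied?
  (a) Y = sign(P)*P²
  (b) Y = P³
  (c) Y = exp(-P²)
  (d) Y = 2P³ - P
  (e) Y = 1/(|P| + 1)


Checking option (b) Y = P³:
  P = 0.254 -> Y = 0.016 ✓
  P = 0.485 -> Y = 0.114 ✓
  P = 0.606 -> Y = 0.223 ✓
All samples match this transformation.

(b) P³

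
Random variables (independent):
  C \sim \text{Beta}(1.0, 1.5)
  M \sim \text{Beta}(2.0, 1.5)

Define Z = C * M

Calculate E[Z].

For independent RVs: E[XY] = E[X]*E[Y]
E[C] = 0.4
E[M] = 0.57142857
E[Z] = 0.4 * 0.57142857 = 0.22857143

0.22857143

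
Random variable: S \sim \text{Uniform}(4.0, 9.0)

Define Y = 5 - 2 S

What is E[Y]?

For Y = -2S + 5:
E[Y] = -2 * E[S] + 5
E[S] = (4 + 9)/2 = 6.5
E[Y] = -2 * 6.5 + 5 = -8

-8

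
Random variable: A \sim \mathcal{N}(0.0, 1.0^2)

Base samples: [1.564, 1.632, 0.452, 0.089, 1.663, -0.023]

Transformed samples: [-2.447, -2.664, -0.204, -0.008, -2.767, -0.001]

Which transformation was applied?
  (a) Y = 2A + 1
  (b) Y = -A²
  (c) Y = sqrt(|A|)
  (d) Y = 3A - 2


Checking option (b) Y = -A²:
  A = 1.564 -> Y = -2.447 ✓
  A = 1.632 -> Y = -2.664 ✓
  A = 0.452 -> Y = -0.204 ✓
All samples match this transformation.

(b) -A²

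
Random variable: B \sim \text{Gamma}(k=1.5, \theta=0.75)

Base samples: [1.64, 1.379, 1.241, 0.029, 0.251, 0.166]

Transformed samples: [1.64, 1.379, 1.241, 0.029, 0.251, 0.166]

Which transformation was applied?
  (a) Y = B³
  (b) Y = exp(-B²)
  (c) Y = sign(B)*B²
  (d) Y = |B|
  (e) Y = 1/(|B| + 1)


Checking option (d) Y = |B|:
  B = 1.64 -> Y = 1.64 ✓
  B = 1.379 -> Y = 1.379 ✓
  B = 1.241 -> Y = 1.241 ✓
All samples match this transformation.

(d) |B|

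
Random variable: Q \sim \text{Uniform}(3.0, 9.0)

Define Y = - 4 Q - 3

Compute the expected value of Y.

For Y = -4Q - 3:
E[Y] = -4 * E[Q] - 3
E[Q] = (3 + 9)/2 = 6
E[Y] = -4 * 6 - 3 = -27

-27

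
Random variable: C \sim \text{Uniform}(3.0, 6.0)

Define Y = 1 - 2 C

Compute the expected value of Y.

For Y = -2C + 1:
E[Y] = -2 * E[C] + 1
E[C] = (3 + 6)/2 = 4.5
E[Y] = -2 * 4.5 + 1 = -8

-8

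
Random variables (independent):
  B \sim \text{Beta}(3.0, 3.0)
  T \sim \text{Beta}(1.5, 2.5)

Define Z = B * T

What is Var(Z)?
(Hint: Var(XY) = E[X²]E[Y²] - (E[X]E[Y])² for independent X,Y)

Var(XY) = E[X²]E[Y²] - (E[X]E[Y])²
E[B] = 0.5, Var(B) = 0.035714286
E[T] = 0.375, Var(T) = 0.046875
E[B²] = 0.035714286 + 0.5² = 0.28571429
E[T²] = 0.046875 + 0.375² = 0.1875
Var(Z) = 0.28571429*0.1875 - (0.5*0.375)²
= 0.053571429 - 0.03515625 = 0.018415179

0.018415179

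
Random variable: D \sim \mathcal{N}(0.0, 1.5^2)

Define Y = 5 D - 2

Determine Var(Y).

For Y = aD + b: Var(Y) = a² * Var(D)
Var(D) = 1.5^2 = 2.25
Var(Y) = 5² * 2.25 = 25 * 2.25 = 56.25

56.25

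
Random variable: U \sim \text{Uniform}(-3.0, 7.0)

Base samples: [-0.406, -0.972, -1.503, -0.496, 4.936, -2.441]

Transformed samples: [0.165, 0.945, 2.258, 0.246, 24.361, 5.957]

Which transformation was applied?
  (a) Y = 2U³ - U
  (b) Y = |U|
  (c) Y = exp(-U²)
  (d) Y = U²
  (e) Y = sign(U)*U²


Checking option (d) Y = U²:
  U = -0.406 -> Y = 0.165 ✓
  U = -0.972 -> Y = 0.945 ✓
  U = -1.503 -> Y = 2.258 ✓
All samples match this transformation.

(d) U²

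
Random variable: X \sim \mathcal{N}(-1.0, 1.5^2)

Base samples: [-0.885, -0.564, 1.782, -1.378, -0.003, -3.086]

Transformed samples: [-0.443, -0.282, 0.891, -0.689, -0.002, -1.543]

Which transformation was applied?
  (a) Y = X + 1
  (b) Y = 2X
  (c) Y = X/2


Checking option (c) Y = X/2:
  X = -0.885 -> Y = -0.443 ✓
  X = -0.564 -> Y = -0.282 ✓
  X = 1.782 -> Y = 0.891 ✓
All samples match this transformation.

(c) X/2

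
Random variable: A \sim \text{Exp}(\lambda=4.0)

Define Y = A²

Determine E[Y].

E[A²] = Var(A) + (E[A])² = 0.0625 + 0.0625 = 0.125

0.125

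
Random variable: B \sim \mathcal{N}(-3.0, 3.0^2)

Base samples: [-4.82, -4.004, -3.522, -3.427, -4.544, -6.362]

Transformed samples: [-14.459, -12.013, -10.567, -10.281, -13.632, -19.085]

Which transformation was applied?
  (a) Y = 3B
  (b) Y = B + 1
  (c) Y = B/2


Checking option (a) Y = 3B:
  B = -4.82 -> Y = -14.459 ✓
  B = -4.004 -> Y = -12.013 ✓
  B = -3.522 -> Y = -10.567 ✓
All samples match this transformation.

(a) 3B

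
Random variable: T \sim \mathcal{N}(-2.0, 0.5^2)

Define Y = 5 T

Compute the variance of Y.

For Y = aT + b: Var(Y) = a² * Var(T)
Var(T) = 0.5^2 = 0.25
Var(Y) = 5² * 0.25 = 25 * 0.25 = 6.25

6.25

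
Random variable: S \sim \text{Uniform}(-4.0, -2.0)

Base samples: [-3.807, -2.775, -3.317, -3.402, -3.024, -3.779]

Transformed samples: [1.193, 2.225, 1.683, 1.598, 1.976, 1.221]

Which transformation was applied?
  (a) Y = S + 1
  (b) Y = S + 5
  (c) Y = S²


Checking option (b) Y = S + 5:
  S = -3.807 -> Y = 1.193 ✓
  S = -2.775 -> Y = 2.225 ✓
  S = -3.317 -> Y = 1.683 ✓
All samples match this transformation.

(b) S + 5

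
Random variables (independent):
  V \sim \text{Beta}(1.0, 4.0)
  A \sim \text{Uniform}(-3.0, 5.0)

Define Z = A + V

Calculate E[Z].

E[Z] = 1*E[V] + 1*E[A]
E[V] = 0.2
E[A] = 1
E[Z] = 1*0.2 + 1*1 = 1.2

1.2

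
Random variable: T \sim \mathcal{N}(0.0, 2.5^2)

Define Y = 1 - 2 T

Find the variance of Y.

For Y = aT + b: Var(Y) = a² * Var(T)
Var(T) = 2.5^2 = 6.25
Var(Y) = (-2)² * 6.25 = 4 * 6.25 = 25

25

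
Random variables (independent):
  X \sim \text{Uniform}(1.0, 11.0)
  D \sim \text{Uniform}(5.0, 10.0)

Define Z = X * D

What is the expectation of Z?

For independent RVs: E[XY] = E[X]*E[Y]
E[X] = 6
E[D] = 7.5
E[Z] = 6 * 7.5 = 45

45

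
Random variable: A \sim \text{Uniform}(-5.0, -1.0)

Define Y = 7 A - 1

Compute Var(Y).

For Y = aA + b: Var(Y) = a² * Var(A)
Var(A) = (-1 + 5)^2/12 = 1.3333333
Var(Y) = 7² * 1.3333333 = 49 * 1.3333333 = 65.333333

65.333333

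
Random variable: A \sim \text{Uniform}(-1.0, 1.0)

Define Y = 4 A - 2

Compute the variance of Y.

For Y = aA + b: Var(Y) = a² * Var(A)
Var(A) = (1 + 1)^2/12 = 0.33333333
Var(Y) = 4² * 0.33333333 = 16 * 0.33333333 = 5.3333333

5.3333333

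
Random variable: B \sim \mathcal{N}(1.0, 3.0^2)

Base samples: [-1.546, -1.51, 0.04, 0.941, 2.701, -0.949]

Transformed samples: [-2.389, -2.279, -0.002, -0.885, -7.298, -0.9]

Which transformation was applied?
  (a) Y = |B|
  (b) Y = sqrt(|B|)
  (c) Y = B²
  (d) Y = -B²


Checking option (d) Y = -B²:
  B = -1.546 -> Y = -2.389 ✓
  B = -1.51 -> Y = -2.279 ✓
  B = 0.04 -> Y = -0.002 ✓
All samples match this transformation.

(d) -B²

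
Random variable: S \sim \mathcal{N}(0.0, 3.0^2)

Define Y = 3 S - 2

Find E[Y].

For Y = 3S - 2:
E[Y] = 3 * E[S] - 2
E[S] = 0.0 = 0
E[Y] = 3 * 0 - 2 = -2

-2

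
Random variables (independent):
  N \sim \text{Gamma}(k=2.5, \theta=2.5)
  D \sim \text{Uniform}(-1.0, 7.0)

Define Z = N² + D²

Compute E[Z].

E[Z] = E[N²] + E[D²]
E[N²] = Var(N) + E[N]² = 15.625 + 39.0625 = 54.6875
E[D²] = Var(D) + E[D]² = 5.3333333 + 9 = 14.333333
E[Z] = 54.6875 + 14.333333 = 69.020833

69.020833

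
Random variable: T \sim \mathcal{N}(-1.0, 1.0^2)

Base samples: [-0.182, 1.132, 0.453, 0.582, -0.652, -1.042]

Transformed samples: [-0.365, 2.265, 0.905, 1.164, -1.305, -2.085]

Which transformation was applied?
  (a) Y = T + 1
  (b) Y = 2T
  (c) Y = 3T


Checking option (b) Y = 2T:
  T = -0.182 -> Y = -0.365 ✓
  T = 1.132 -> Y = 2.265 ✓
  T = 0.453 -> Y = 0.905 ✓
All samples match this transformation.

(b) 2T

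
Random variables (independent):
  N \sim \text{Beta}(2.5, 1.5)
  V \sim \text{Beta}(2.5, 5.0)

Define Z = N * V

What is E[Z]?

For independent RVs: E[XY] = E[X]*E[Y]
E[N] = 0.625
E[V] = 0.33333333
E[Z] = 0.625 * 0.33333333 = 0.20833333

0.20833333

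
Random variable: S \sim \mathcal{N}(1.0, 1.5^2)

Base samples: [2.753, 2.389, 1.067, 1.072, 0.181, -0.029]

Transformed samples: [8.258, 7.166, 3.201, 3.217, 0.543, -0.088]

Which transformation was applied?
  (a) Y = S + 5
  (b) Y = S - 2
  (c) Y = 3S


Checking option (c) Y = 3S:
  S = 2.753 -> Y = 8.258 ✓
  S = 2.389 -> Y = 7.166 ✓
  S = 1.067 -> Y = 3.201 ✓
All samples match this transformation.

(c) 3S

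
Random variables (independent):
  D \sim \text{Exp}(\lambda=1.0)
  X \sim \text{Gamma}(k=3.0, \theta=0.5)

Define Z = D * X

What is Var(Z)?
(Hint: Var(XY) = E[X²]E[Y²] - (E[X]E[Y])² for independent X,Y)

Var(XY) = E[X²]E[Y²] - (E[X]E[Y])²
E[D] = 1, Var(D) = 1
E[X] = 1.5, Var(X) = 0.75
E[D²] = 1 + 1² = 2
E[X²] = 0.75 + 1.5² = 3
Var(Z) = 2*3 - (1*1.5)²
= 6 - 2.25 = 3.75

3.75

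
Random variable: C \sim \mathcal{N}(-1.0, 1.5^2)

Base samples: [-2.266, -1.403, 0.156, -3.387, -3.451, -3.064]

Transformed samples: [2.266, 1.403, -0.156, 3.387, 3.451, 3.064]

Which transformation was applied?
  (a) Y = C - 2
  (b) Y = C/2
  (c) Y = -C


Checking option (c) Y = -C:
  C = -2.266 -> Y = 2.266 ✓
  C = -1.403 -> Y = 1.403 ✓
  C = 0.156 -> Y = -0.156 ✓
All samples match this transformation.

(c) -C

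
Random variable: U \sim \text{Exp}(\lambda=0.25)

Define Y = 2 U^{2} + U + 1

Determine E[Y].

E[Y] = 2*E[U²] + 1*E[U] + 1
E[U] = 4
E[U²] = Var(U) + (E[U])² = 16 + 16 = 32
E[Y] = 2*32 + 1*4 + 1 = 69

69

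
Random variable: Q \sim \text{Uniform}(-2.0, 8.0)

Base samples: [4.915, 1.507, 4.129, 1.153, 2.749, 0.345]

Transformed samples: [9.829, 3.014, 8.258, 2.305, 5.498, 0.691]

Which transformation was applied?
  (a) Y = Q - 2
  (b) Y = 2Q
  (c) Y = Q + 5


Checking option (b) Y = 2Q:
  Q = 4.915 -> Y = 9.829 ✓
  Q = 1.507 -> Y = 3.014 ✓
  Q = 4.129 -> Y = 8.258 ✓
All samples match this transformation.

(b) 2Q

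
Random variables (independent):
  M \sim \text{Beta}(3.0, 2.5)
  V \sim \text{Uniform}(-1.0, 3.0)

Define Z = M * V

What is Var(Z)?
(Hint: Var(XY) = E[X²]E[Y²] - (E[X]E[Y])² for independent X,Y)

Var(XY) = E[X²]E[Y²] - (E[X]E[Y])²
E[M] = 0.54545455, Var(M) = 0.038143675
E[V] = 1, Var(V) = 1.3333333
E[M²] = 0.038143675 + 0.54545455² = 0.33566434
E[V²] = 1.3333333 + 1² = 2.3333333
Var(Z) = 0.33566434*2.3333333 - (0.54545455*1)²
= 0.78321678 - 0.29752066 = 0.48569612

0.48569612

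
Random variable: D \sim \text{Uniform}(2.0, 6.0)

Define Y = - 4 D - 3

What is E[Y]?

For Y = -4D - 3:
E[Y] = -4 * E[D] - 3
E[D] = (2 + 6)/2 = 4
E[Y] = -4 * 4 - 3 = -19

-19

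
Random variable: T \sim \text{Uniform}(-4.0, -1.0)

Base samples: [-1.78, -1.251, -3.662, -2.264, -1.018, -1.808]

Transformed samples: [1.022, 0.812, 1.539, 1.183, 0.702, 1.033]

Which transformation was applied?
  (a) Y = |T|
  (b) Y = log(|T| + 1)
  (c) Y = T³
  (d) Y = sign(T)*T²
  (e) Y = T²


Checking option (b) Y = log(|T| + 1):
  T = -1.78 -> Y = 1.022 ✓
  T = -1.251 -> Y = 0.812 ✓
  T = -3.662 -> Y = 1.539 ✓
All samples match this transformation.

(b) log(|T| + 1)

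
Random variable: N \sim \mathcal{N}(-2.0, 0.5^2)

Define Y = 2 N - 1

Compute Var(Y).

For Y = aN + b: Var(Y) = a² * Var(N)
Var(N) = 0.5^2 = 0.25
Var(Y) = 2² * 0.25 = 4 * 0.25 = 1

1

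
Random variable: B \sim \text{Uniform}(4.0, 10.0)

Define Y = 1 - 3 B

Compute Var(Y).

For Y = aB + b: Var(Y) = a² * Var(B)
Var(B) = (10 - 4)^2/12 = 3
Var(Y) = (-3)² * 3 = 9 * 3 = 27

27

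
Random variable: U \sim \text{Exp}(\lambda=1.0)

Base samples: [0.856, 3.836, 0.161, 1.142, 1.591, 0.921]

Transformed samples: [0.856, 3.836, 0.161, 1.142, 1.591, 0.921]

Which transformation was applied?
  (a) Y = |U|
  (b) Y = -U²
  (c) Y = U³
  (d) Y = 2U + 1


Checking option (a) Y = |U|:
  U = 0.856 -> Y = 0.856 ✓
  U = 3.836 -> Y = 3.836 ✓
  U = 0.161 -> Y = 0.161 ✓
All samples match this transformation.

(a) |U|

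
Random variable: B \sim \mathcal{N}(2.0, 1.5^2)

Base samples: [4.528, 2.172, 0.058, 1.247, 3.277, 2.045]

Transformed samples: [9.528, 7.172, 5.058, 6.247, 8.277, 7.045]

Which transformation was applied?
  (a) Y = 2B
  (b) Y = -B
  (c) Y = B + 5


Checking option (c) Y = B + 5:
  B = 4.528 -> Y = 9.528 ✓
  B = 2.172 -> Y = 7.172 ✓
  B = 0.058 -> Y = 5.058 ✓
All samples match this transformation.

(c) B + 5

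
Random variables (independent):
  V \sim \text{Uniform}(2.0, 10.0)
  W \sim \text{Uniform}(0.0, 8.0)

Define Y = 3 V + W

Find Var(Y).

For independent RVs: Var(aX + bY) = a²Var(X) + b²Var(Y)
Var(V) = 5.3333333
Var(W) = 5.3333333
Var(Y) = 3²*5.3333333 + 1²*5.3333333
= 9*5.3333333 + 1*5.3333333 = 53.333333

53.333333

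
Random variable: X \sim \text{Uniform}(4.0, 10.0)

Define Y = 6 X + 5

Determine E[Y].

For Y = 6X + 5:
E[Y] = 6 * E[X] + 5
E[X] = (4 + 10)/2 = 7
E[Y] = 6 * 7 + 5 = 47

47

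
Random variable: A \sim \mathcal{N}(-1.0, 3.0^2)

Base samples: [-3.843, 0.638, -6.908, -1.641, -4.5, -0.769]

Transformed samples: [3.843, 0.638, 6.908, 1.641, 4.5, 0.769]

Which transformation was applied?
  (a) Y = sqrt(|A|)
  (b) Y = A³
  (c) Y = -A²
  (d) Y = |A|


Checking option (d) Y = |A|:
  A = -3.843 -> Y = 3.843 ✓
  A = 0.638 -> Y = 0.638 ✓
  A = -6.908 -> Y = 6.908 ✓
All samples match this transformation.

(d) |A|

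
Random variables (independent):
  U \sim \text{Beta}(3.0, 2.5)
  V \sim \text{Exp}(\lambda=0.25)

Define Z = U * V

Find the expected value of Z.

For independent RVs: E[XY] = E[X]*E[Y]
E[U] = 0.54545455
E[V] = 4
E[Z] = 0.54545455 * 4 = 2.1818182

2.1818182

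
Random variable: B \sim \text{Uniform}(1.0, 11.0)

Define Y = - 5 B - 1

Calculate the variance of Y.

For Y = aB + b: Var(Y) = a² * Var(B)
Var(B) = (11 - 1)^2/12 = 8.3333333
Var(Y) = (-5)² * 8.3333333 = 25 * 8.3333333 = 208.33333

208.33333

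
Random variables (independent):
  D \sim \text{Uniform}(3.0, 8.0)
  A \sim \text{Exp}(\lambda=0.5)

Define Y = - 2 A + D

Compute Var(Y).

For independent RVs: Var(aX + bY) = a²Var(X) + b²Var(Y)
Var(D) = 2.0833333
Var(A) = 4
Var(Y) = 1²*2.0833333 + (-2)²*4
= 1*2.0833333 + 4*4 = 18.083333

18.083333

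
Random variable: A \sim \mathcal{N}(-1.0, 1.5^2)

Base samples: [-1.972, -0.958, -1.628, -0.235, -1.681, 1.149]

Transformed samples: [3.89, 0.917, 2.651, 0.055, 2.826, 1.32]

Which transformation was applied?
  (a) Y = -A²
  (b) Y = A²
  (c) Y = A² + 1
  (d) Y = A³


Checking option (b) Y = A²:
  A = -1.972 -> Y = 3.89 ✓
  A = -0.958 -> Y = 0.917 ✓
  A = -1.628 -> Y = 2.651 ✓
All samples match this transformation.

(b) A²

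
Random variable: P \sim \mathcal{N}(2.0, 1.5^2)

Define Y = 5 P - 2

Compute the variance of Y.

For Y = aP + b: Var(Y) = a² * Var(P)
Var(P) = 1.5^2 = 2.25
Var(Y) = 5² * 2.25 = 25 * 2.25 = 56.25

56.25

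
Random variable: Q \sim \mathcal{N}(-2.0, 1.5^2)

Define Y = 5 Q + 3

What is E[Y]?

For Y = 5Q + 3:
E[Y] = 5 * E[Q] + 3
E[Q] = -2.0 = -2
E[Y] = 5 * (-2) + 3 = -7

-7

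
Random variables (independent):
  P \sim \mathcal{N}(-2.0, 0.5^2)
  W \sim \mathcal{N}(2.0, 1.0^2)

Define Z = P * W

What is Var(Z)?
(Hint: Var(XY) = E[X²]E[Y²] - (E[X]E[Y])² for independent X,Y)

Var(XY) = E[X²]E[Y²] - (E[X]E[Y])²
E[P] = -2, Var(P) = 0.25
E[W] = 2, Var(W) = 1
E[P²] = 0.25 + (-2)² = 4.25
E[W²] = 1 + 2² = 5
Var(Z) = 4.25*5 - (-2*2)²
= 21.25 - 16 = 5.25

5.25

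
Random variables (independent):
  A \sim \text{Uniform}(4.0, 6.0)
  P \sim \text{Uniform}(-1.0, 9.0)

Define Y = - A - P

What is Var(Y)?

For independent RVs: Var(aX + bY) = a²Var(X) + b²Var(Y)
Var(A) = 0.33333333
Var(P) = 8.3333333
Var(Y) = (-1)²*0.33333333 + (-1)²*8.3333333
= 1*0.33333333 + 1*8.3333333 = 8.6666667

8.6666667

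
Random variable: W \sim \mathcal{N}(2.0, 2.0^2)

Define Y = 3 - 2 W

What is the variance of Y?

For Y = aW + b: Var(Y) = a² * Var(W)
Var(W) = 2.0^2 = 4
Var(Y) = (-2)² * 4 = 4 * 4 = 16

16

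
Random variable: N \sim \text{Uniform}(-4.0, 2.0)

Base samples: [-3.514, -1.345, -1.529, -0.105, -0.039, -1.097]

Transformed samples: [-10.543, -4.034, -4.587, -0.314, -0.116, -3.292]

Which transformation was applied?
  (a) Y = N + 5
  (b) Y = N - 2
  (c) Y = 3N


Checking option (c) Y = 3N:
  N = -3.514 -> Y = -10.543 ✓
  N = -1.345 -> Y = -4.034 ✓
  N = -1.529 -> Y = -4.587 ✓
All samples match this transformation.

(c) 3N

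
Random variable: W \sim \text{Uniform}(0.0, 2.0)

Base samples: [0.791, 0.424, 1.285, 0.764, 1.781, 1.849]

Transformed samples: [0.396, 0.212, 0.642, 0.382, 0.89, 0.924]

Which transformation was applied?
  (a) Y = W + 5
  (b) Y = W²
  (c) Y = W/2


Checking option (c) Y = W/2:
  W = 0.791 -> Y = 0.396 ✓
  W = 0.424 -> Y = 0.212 ✓
  W = 1.285 -> Y = 0.642 ✓
All samples match this transformation.

(c) W/2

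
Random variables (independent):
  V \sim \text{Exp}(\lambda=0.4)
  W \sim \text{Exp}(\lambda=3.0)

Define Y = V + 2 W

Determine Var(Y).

For independent RVs: Var(aX + bY) = a²Var(X) + b²Var(Y)
Var(V) = 6.25
Var(W) = 0.11111111
Var(Y) = 1²*6.25 + 2²*0.11111111
= 1*6.25 + 4*0.11111111 = 6.6944444

6.6944444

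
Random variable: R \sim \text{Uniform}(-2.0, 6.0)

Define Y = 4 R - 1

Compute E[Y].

For Y = 4R - 1:
E[Y] = 4 * E[R] - 1
E[R] = (-2 + 6)/2 = 2
E[Y] = 4 * 2 - 1 = 7

7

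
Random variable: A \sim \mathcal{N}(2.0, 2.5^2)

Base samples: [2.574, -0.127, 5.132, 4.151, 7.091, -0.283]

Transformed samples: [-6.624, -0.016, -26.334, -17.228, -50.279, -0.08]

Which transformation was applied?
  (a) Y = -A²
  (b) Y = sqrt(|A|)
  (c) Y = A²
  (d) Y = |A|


Checking option (a) Y = -A²:
  A = 2.574 -> Y = -6.624 ✓
  A = -0.127 -> Y = -0.016 ✓
  A = 5.132 -> Y = -26.334 ✓
All samples match this transformation.

(a) -A²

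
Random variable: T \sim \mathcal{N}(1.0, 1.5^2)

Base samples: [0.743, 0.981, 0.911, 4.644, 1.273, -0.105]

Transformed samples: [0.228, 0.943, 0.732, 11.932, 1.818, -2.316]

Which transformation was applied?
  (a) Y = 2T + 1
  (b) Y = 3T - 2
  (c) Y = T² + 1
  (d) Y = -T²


Checking option (b) Y = 3T - 2:
  T = 0.743 -> Y = 0.228 ✓
  T = 0.981 -> Y = 0.943 ✓
  T = 0.911 -> Y = 0.732 ✓
All samples match this transformation.

(b) 3T - 2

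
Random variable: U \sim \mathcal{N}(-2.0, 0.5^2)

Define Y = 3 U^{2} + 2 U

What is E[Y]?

E[Y] = 3*E[U²] + 2*E[U]
E[U] = -2
E[U²] = Var(U) + (E[U])² = 0.25 + 4 = 4.25
E[Y] = 3*4.25 + 2*(-2) = 8.75

8.75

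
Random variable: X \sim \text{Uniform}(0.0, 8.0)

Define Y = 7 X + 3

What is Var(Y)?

For Y = aX + b: Var(Y) = a² * Var(X)
Var(X) = (8 - 0)^2/12 = 5.3333333
Var(Y) = 7² * 5.3333333 = 49 * 5.3333333 = 261.33333

261.33333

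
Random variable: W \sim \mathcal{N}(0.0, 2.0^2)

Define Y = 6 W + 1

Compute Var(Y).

For Y = aW + b: Var(Y) = a² * Var(W)
Var(W) = 2.0^2 = 4
Var(Y) = 6² * 4 = 36 * 4 = 144

144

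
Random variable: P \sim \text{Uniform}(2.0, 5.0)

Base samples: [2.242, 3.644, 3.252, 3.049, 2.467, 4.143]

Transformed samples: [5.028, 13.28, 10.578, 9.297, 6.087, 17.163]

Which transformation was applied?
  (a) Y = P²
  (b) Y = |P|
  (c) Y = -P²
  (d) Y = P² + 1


Checking option (a) Y = P²:
  P = 2.242 -> Y = 5.028 ✓
  P = 3.644 -> Y = 13.28 ✓
  P = 3.252 -> Y = 10.578 ✓
All samples match this transformation.

(a) P²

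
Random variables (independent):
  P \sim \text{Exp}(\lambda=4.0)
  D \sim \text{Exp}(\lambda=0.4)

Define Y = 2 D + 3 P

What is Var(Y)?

For independent RVs: Var(aX + bY) = a²Var(X) + b²Var(Y)
Var(P) = 0.0625
Var(D) = 6.25
Var(Y) = 3²*0.0625 + 2²*6.25
= 9*0.0625 + 4*6.25 = 25.5625

25.5625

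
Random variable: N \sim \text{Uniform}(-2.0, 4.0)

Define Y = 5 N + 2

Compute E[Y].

For Y = 5N + 2:
E[Y] = 5 * E[N] + 2
E[N] = (-2 + 4)/2 = 1
E[Y] = 5 * 1 + 2 = 7

7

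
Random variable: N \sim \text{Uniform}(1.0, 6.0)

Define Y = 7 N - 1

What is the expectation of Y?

For Y = 7N - 1:
E[Y] = 7 * E[N] - 1
E[N] = (1 + 6)/2 = 3.5
E[Y] = 7 * 3.5 - 1 = 23.5

23.5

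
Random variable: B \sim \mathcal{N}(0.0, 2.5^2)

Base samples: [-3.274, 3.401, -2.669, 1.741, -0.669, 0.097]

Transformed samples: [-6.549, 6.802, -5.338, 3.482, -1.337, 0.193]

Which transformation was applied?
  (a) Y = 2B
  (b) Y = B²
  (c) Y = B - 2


Checking option (a) Y = 2B:
  B = -3.274 -> Y = -6.549 ✓
  B = 3.401 -> Y = 6.802 ✓
  B = -2.669 -> Y = -5.338 ✓
All samples match this transformation.

(a) 2B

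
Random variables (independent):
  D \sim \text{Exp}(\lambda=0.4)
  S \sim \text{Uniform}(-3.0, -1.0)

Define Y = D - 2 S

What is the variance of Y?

For independent RVs: Var(aX + bY) = a²Var(X) + b²Var(Y)
Var(D) = 6.25
Var(S) = 0.33333333
Var(Y) = 1²*6.25 + (-2)²*0.33333333
= 1*6.25 + 4*0.33333333 = 7.5833333

7.5833333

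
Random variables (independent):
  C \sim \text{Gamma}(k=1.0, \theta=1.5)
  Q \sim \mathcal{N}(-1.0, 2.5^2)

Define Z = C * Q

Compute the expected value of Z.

For independent RVs: E[XY] = E[X]*E[Y]
E[C] = 1.5
E[Q] = -1
E[Z] = 1.5 * (-1) = -1.5

-1.5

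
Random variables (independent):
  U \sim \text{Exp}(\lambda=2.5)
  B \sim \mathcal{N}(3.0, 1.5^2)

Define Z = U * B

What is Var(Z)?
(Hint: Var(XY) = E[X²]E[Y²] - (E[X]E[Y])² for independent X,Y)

Var(XY) = E[X²]E[Y²] - (E[X]E[Y])²
E[U] = 0.4, Var(U) = 0.16
E[B] = 3, Var(B) = 2.25
E[U²] = 0.16 + 0.4² = 0.32
E[B²] = 2.25 + 3² = 11.25
Var(Z) = 0.32*11.25 - (0.4*3)²
= 3.6 - 1.44 = 2.16

2.16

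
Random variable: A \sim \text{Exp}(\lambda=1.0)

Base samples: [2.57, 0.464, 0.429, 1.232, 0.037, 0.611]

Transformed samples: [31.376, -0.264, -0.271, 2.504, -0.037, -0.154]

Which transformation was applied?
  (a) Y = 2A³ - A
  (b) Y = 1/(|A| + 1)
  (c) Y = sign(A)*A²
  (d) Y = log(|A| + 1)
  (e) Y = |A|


Checking option (a) Y = 2A³ - A:
  A = 2.57 -> Y = 31.376 ✓
  A = 0.464 -> Y = -0.264 ✓
  A = 0.429 -> Y = -0.271 ✓
All samples match this transformation.

(a) 2A³ - A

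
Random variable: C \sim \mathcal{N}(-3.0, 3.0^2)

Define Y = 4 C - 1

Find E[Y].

For Y = 4C - 1:
E[Y] = 4 * E[C] - 1
E[C] = -3.0 = -3
E[Y] = 4 * (-3) - 1 = -13

-13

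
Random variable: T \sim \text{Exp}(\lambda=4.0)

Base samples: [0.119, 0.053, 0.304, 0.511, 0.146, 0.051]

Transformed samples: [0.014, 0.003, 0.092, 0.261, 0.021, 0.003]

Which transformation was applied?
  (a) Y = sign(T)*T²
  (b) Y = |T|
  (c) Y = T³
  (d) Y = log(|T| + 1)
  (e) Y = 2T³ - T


Checking option (a) Y = sign(T)*T²:
  T = 0.119 -> Y = 0.014 ✓
  T = 0.053 -> Y = 0.003 ✓
  T = 0.304 -> Y = 0.092 ✓
All samples match this transformation.

(a) sign(T)*T²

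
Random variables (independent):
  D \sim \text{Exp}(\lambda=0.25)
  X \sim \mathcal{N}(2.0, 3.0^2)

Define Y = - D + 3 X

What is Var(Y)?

For independent RVs: Var(aX + bY) = a²Var(X) + b²Var(Y)
Var(D) = 16
Var(X) = 9
Var(Y) = (-1)²*16 + 3²*9
= 1*16 + 9*9 = 97

97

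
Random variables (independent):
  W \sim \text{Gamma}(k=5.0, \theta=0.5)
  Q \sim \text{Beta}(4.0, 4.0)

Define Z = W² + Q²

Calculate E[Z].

E[Z] = E[W²] + E[Q²]
E[W²] = Var(W) + E[W]² = 1.25 + 6.25 = 7.5
E[Q²] = Var(Q) + E[Q]² = 0.027777778 + 0.25 = 0.27777778
E[Z] = 7.5 + 0.27777778 = 7.7777778

7.7777778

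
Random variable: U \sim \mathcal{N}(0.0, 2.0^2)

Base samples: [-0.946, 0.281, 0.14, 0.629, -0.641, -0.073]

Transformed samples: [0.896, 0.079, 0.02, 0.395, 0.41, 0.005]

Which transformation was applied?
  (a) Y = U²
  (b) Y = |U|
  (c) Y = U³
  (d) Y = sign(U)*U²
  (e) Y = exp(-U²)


Checking option (a) Y = U²:
  U = -0.946 -> Y = 0.896 ✓
  U = 0.281 -> Y = 0.079 ✓
  U = 0.14 -> Y = 0.02 ✓
All samples match this transformation.

(a) U²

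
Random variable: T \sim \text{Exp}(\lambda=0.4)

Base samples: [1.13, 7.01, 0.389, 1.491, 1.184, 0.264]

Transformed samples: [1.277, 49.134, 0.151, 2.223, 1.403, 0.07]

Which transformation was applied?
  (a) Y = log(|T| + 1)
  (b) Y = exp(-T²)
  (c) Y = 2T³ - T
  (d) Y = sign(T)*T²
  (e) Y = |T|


Checking option (d) Y = sign(T)*T²:
  T = 1.13 -> Y = 1.277 ✓
  T = 7.01 -> Y = 49.134 ✓
  T = 0.389 -> Y = 0.151 ✓
All samples match this transformation.

(d) sign(T)*T²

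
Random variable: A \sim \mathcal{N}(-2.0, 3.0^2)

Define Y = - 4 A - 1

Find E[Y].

For Y = -4A - 1:
E[Y] = -4 * E[A] - 1
E[A] = -2.0 = -2
E[Y] = -4 * (-2) - 1 = 7

7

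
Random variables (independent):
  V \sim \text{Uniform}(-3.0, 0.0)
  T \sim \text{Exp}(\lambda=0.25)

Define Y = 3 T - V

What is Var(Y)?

For independent RVs: Var(aX + bY) = a²Var(X) + b²Var(Y)
Var(V) = 0.75
Var(T) = 16
Var(Y) = (-1)²*0.75 + 3²*16
= 1*0.75 + 9*16 = 144.75

144.75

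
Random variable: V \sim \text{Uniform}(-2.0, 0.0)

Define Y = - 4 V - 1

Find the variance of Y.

For Y = aV + b: Var(Y) = a² * Var(V)
Var(V) = (0 + 2)^2/12 = 0.33333333
Var(Y) = (-4)² * 0.33333333 = 16 * 0.33333333 = 5.3333333

5.3333333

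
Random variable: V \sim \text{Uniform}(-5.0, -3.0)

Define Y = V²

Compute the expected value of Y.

Using E[X²] = Var(X) + (E[X])²:
E[V] = -4
Var(V) = (-3 + 5)^2/12 = 0.33333333
E[V²] = 0.33333333 + (-4)² = 0.33333333 + 16 = 16.333333

16.333333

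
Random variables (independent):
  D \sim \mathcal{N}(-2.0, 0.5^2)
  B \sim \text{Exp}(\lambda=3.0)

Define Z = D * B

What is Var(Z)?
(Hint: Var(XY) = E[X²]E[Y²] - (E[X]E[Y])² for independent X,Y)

Var(XY) = E[X²]E[Y²] - (E[X]E[Y])²
E[D] = -2, Var(D) = 0.25
E[B] = 0.33333333, Var(B) = 0.11111111
E[D²] = 0.25 + (-2)² = 4.25
E[B²] = 0.11111111 + 0.33333333² = 0.22222222
Var(Z) = 4.25*0.22222222 - (-2*0.33333333)²
= 0.94444444 - 0.44444444 = 0.5

0.5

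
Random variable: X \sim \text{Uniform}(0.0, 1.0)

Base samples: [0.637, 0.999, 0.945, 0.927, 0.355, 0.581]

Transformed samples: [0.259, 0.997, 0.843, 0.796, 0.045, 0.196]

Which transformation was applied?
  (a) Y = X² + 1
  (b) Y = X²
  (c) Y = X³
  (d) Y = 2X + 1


Checking option (c) Y = X³:
  X = 0.637 -> Y = 0.259 ✓
  X = 0.999 -> Y = 0.997 ✓
  X = 0.945 -> Y = 0.843 ✓
All samples match this transformation.

(c) X³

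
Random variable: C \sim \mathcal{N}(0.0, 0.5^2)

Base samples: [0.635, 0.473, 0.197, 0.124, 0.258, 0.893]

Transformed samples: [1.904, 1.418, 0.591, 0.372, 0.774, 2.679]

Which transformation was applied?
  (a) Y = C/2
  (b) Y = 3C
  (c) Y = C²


Checking option (b) Y = 3C:
  C = 0.635 -> Y = 1.904 ✓
  C = 0.473 -> Y = 1.418 ✓
  C = 0.197 -> Y = 0.591 ✓
All samples match this transformation.

(b) 3C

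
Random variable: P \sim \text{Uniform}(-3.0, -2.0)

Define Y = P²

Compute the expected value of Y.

Using E[X²] = Var(X) + (E[X])²:
E[P] = -2.5
Var(P) = (-2 + 3)^2/12 = 0.083333333
E[P²] = 0.083333333 + (-2.5)² = 0.083333333 + 6.25 = 6.3333333

6.3333333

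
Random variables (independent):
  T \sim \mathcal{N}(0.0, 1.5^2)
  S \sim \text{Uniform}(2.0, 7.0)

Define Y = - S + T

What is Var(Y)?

For independent RVs: Var(aX + bY) = a²Var(X) + b²Var(Y)
Var(T) = 2.25
Var(S) = 2.0833333
Var(Y) = 1²*2.25 + (-1)²*2.0833333
= 1*2.25 + 1*2.0833333 = 4.3333333

4.3333333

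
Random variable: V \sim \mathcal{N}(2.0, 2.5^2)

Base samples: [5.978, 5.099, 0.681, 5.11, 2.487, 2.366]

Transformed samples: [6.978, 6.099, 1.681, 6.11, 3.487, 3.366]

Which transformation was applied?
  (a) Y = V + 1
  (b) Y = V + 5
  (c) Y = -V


Checking option (a) Y = V + 1:
  V = 5.978 -> Y = 6.978 ✓
  V = 5.099 -> Y = 6.099 ✓
  V = 0.681 -> Y = 1.681 ✓
All samples match this transformation.

(a) V + 1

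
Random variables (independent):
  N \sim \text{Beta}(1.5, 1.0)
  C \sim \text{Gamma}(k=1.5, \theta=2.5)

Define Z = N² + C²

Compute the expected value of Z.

E[Z] = E[N²] + E[C²]
E[N²] = Var(N) + E[N]² = 0.068571429 + 0.36 = 0.42857143
E[C²] = Var(C) + E[C]² = 9.375 + 14.0625 = 23.4375
E[Z] = 0.42857143 + 23.4375 = 23.866071

23.866071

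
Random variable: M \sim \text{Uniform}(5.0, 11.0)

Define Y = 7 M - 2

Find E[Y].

For Y = 7M - 2:
E[Y] = 7 * E[M] - 2
E[M] = (5 + 11)/2 = 8
E[Y] = 7 * 8 - 2 = 54

54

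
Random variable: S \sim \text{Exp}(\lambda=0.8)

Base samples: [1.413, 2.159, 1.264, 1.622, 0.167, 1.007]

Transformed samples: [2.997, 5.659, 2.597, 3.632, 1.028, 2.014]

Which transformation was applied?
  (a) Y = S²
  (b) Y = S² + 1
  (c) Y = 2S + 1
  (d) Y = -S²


Checking option (b) Y = S² + 1:
  S = 1.413 -> Y = 2.997 ✓
  S = 2.159 -> Y = 5.659 ✓
  S = 1.264 -> Y = 2.597 ✓
All samples match this transformation.

(b) S² + 1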